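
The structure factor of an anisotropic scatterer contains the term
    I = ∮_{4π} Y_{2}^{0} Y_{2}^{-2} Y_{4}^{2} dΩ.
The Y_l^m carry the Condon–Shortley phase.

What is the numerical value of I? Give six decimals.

0.156078

Rules hold: Σm=0, L=8 even, 0≤4≤4.
N = 5·5·9 = 225
Δ = 0!·4!·4!/9! = 1/630
Racah Σ t=0..0: t=0:+1/16 = 1/16
⇒ 3j(2 2 4; 0 0 0)² = 2/35, sgn +1
Racah Σ t=0..0: t=0:+1/96 = 1/96
⇒ 3j(2 2 4; 0 -2 2)² = 1/42, sgn +1
4πI² = N·(3j₀)²·(3jₘ)² = 15/49
I = +1·√(0.306122/4π) = 0.15607835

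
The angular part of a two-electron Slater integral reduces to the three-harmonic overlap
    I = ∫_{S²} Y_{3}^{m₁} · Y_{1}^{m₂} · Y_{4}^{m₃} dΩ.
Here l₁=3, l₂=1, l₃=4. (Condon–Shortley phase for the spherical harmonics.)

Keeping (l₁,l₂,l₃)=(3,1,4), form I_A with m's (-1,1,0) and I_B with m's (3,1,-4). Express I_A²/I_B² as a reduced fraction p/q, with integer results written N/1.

3/14

Shared (l₁,l₂,l₃)=(3,1,4): N and (l;000)² cancel in I_A²/I_B².
A: Δ = 0!·6!·2!/9! = 1/252; Racah Σ t=0..0: t=0:+1/96 = 1/96; ⇒ 3j(3 1 4; -1 1 0)² = 1/42, sgn +1
B: Δ = 0!·6!·2!/9! = 1/252; Racah Σ t=0..0: t=0:+1/1440 = 1/1440; ⇒ 3j(3 1 4; 3 1 -4)² = 1/9, sgn +1
I_A²/I_B² = (1/42)/(1/9) = 3/14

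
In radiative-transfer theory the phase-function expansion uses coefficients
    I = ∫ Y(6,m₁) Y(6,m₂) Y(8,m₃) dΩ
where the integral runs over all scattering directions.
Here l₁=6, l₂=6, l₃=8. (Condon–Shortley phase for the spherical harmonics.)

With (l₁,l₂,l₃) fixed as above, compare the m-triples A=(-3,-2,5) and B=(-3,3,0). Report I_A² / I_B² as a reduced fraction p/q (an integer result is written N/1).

Same 6,6,8: normalisation and zero-m 3j drop out of the ratio.
A: Δ: 4! 8! 8! / 21! → 1/1309458150; sum: t=1:−1/174182400 t=2:+1/29030400 t=3:−1/43545600 t=4:+1/696729600 = 1/139345920; 3j²(6 6 8; -3 -2 5) = Δ·Π!·Σ² = 1/323  (sign -1)
B: Δ: 4! 8! 8! / 21! → 1/1309458150; sum: t=1:−1/9754214400 t=2:+1/101606400 t=3:−1/12441600 t=4:+1/12441600 = 19/1950842880; 3j²(6 6 8; -3 3 0) = Δ·Π!·Σ² = 19/34034  (sign +1)
I_A²/I_B² = (1/323)/(19/34034) = 2002/361

2002/361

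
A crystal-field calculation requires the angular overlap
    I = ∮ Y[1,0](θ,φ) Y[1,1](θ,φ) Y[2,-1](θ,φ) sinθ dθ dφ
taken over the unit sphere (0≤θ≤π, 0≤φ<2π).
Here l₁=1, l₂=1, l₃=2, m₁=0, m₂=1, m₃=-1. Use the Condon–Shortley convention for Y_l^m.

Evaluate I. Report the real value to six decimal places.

Rules hold: Σm=0, L=4 even, 0≤2≤2.
N = 3·3·5 = 45
Δ = 0!·2!·2!/5! = 1/30
Racah Σ t=0..0: t=0:+1/1 = 1/1
⇒ 3j(1 1 2; 0 0 0)² = 2/15, sgn +1
Racah Σ t=0..0: t=0:+1/2 = 1/2
⇒ 3j(1 1 2; 0 1 -1)² = 1/10, sgn -1
4πI² = N·(3j₀)²·(3jₘ)² = 3/5
I = -1·√(0.6/4π) = -0.21850969

-0.218510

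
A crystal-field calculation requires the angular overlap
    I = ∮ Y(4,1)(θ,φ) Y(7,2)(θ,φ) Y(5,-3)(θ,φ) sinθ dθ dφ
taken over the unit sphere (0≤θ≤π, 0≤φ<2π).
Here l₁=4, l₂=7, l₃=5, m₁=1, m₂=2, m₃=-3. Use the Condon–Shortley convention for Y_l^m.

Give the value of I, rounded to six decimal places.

Rules hold: Σm=0, L=16 even, 3≤5≤11.
N = 9·15·11 = 1485
Δ = 6!·2!·8!/17! = 1/6126120
Racah Σ t=2..4: t=2:+1/69120 t=3:−1/20736 t=4:+1/69120 = -1/51840
⇒ 3j(4 7 5; 0 0 0)² = 280/21879, sgn +1
Racah Σ t=1..3: t=1:−1/9676800 t=2:+1/241920 t=3:−1/103680 = -163/29030400
⇒ 3j(4 7 5; 1 2 -3)² = 26569/2042040, sgn -1
4πI² = N·(3j₀)²·(3jₘ)² = 132845/537251
I = -1·√(0.247268/4π) = -0.14027461

-0.140275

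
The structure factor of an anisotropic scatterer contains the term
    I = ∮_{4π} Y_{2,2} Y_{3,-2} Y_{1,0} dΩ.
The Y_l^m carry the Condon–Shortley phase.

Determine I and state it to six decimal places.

0.184674

Checks pass: Σm=0; 6 even; l₃=1∈[1,5].
(2·2+1)(2·3+1)(2·1+1) = 105
Δ: 4! 0! 2! / 7! → 1/105
sum: t=2:+1/4 = 1/4
3j²(2 3 1; 0 0 0) = Δ·Π!·Σ² = 3/35  (sign -1)
sum: t=0:+1/24 = 1/24
3j²(2 3 1; 2 -2 0) = Δ·Π!·Σ² = 1/21  (sign -1)
combine: 4πI² = 105·3/35·1/21 = 3/7
take √, sign +1: I = 0.18467439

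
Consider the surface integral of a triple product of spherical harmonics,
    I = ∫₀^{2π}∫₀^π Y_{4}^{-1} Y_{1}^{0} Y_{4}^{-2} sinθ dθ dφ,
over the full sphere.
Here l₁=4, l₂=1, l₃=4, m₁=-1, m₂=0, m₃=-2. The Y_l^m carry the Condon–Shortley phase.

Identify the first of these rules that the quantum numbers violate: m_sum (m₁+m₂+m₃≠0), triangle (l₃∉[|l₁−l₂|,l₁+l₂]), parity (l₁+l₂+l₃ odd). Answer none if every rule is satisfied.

m_sum

Σmᵢ = -3  ✗
l₃∈[|l₁−l₂|,l₁+l₂]=[3,5], have l₃=4
Σlᵢ = 9 ⇒ odd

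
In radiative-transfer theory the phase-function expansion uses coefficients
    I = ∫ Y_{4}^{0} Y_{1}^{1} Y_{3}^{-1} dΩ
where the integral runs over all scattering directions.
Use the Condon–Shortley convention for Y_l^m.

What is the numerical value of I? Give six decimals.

0.150786

m-sum 0 ✓  L=8 even ✓  3≤3≤5 ✓
Π(2lᵢ+1) = 9×3×7 = 189
triangle coeff Δ(4,1,3) = 1/252
Σ_t [1,1]: t=1:−1/36 = -1/36
(3j)²=4/63 [(4 1 3; 0 0 0)], sign=+1
Σ_t [2,2]: t=2:+1/96 = 1/96
(3j)²=1/42 [(4 1 3; 0 1 -1)], sign=+1
⇒ 4πI² = 2/7
I = (+1)√(2/7/(4π)) = 0.15078601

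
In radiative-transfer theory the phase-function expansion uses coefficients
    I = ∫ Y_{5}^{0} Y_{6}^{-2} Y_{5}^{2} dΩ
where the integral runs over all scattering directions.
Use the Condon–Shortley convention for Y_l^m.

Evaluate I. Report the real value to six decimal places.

-0.043391

Rules hold: Σm=0, L=16 even, 1≤5≤11.
N = 11·13·11 = 1573
Δ = 6!·4!·6!/17! = 1/28588560
Racah Σ t=1..5: t=1:−1/345600 t=2:+1/13824 t=3:−1/5184 t=4:+1/13824 t=5:−1/345600 = -7/129600
⇒ 3j(5 6 5; 0 0 0)² = 80/7293, sgn +1
Racah Σ t=1..4: t=1:−1/103680 t=2:+1/13824 t=3:−1/17280 t=4:+1/207360 = 1/103680
⇒ 3j(5 6 5; 0 -2 2)² = 10/7293, sgn -1
4πI² = N·(3j₀)²·(3jₘ)² = 800/33813
I = -1·√(0.0236595/4π) = -0.04339086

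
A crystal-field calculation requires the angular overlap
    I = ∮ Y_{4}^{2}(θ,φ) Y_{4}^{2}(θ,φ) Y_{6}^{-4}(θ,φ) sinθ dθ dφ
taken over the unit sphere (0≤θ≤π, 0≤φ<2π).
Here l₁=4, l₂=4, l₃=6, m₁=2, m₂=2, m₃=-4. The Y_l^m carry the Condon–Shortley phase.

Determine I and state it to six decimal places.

0.159678

Rules hold: Σm=0, L=14 even, 0≤6≤8.
N = 9·9·13 = 1053
Δ = 2!·6!·6!/15! = 1/1261260
Racah Σ t=0..2: t=0:+1/4608 t=1:−1/1296 t=2:+1/4608 = -7/20736
⇒ 3j(4 4 6; 0 0 0)² = 20/1287, sgn -1
Racah Σ t=0..2: t=0:+1/69120 t=1:−1/14400 t=2:+1/69120 = -7/172800
⇒ 3j(4 4 6; 2 2 -4)² = 14/715, sgn -1
4πI² = N·(3j₀)²·(3jₘ)² = 504/1573
I = +1·√(0.320407/4π) = 0.15967833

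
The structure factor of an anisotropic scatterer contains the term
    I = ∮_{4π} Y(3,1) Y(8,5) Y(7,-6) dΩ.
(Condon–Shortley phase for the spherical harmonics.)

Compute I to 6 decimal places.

0.166985

Rules hold: Σm=0, L=18 even, 5≤7≤11.
N = 7·17·15 = 1785
Δ = 4!·2!·12!/19! = 1/5290740
Racah Σ t=1..3: t=1:−1/7257600 t=2:+1/2073600 t=3:−1/7257600 = 1/4838400
⇒ 3j(3 8 7; 0 0 0)² = 252/20995, sgn -1
Racah Σ t=1..2: t=1:−1/2874009600 t=2:+1/319334400 = 1/359251200
⇒ 3j(3 8 7; 1 5 -6)² = 1664/101745, sgn -1
4πI² = N·(3j₀)²·(3jₘ)² = 10752/30685
I = +1·√(0.350399/4π) = 0.16698468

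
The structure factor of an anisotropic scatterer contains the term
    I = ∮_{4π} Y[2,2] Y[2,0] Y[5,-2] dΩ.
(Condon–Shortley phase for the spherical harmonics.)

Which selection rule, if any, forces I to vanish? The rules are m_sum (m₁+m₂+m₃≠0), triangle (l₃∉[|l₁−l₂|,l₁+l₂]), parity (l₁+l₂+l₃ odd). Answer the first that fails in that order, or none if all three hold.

triangle

m₁+m₂+m₃ = 2 + 0 − 2 = 0  ✓
triangle: |2−2|=0 ≤ l₃=5 ≤ 2+2=4  ✗
parity: l₁+l₂+l₃ = 9 is odd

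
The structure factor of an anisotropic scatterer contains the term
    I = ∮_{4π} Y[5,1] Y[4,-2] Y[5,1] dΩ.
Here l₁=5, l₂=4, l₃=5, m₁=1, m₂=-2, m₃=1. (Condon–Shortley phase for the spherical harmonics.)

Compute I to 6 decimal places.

0.137240

Rules hold: Σm=0, L=14 even, 1≤5≤9.
N = 11·9·11 = 1089
Δ = 4!·6!·4!/15! = 1/3153150
Racah Σ t=0..4: t=0:+1/69120 t=1:−1/1728 t=2:+1/576 t=3:−1/1728 t=4:+1/69120 = 7/11520
⇒ 3j(5 4 5; 0 0 0)² = 2/143, sgn -1
Racah Σ t=0..2: t=0:+1/4608 t=1:−1/1296 t=2:+1/4608 = -7/20736
⇒ 3j(5 4 5; 1 -2 1)² = 20/1287, sgn -1
4πI² = N·(3j₀)²·(3jₘ)² = 40/169
I = +1·√(0.236686/4π) = 0.13724032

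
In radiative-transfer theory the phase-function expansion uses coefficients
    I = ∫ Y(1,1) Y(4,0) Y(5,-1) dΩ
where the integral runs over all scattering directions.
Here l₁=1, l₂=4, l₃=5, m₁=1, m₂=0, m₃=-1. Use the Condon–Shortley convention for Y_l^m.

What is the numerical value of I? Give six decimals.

Checks pass: Σm=0; 10 even; l₃=5∈[3,5].
(2·1+1)(2·4+1)(2·5+1) = 297
Δ: 0! 2! 8! / 11! → 1/495
sum: t=0:+1/576 = 1/576
3j²(1 4 5; 0 0 0) = Δ·Π!·Σ² = 5/99  (sign -1)
sum: t=0:+1/1152 = 1/1152
3j²(1 4 5; 1 0 -1) = Δ·Π!·Σ² = 1/33  (sign +1)
combine: 4πI² = 297·5/99·1/33 = 5/11
take √, sign -1: I = -0.19018827

-0.190188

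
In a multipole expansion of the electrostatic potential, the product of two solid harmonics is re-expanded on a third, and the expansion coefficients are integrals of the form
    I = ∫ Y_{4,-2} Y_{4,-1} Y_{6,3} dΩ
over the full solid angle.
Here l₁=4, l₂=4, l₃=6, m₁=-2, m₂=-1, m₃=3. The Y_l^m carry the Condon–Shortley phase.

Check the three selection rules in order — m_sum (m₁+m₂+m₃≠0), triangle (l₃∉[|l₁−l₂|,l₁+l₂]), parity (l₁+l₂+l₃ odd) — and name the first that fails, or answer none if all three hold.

none

azimuthal sum: -2 − 1 + 3 = 0  ✓
0 ≤ 6 ≤ 8 (triangle on l)  ✓
L = 4 + 4 + 6 = 14 (even)  ✓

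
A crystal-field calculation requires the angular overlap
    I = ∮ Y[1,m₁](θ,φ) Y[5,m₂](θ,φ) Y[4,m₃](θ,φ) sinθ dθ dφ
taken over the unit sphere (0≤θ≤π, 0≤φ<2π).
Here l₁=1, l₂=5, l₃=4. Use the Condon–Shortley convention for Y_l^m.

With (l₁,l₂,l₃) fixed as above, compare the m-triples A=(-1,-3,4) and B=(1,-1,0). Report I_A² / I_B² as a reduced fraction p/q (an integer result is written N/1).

l's match ⇒ only the (l;m) 3-j factors differ between A and B.
A: triangle coeff Δ(1,5,4) = 1/495; Σ_t [2,2]: t=2:+1/80640 = 1/80640; (3j)²=1/495 [(1 5 4; -1 -3 4)], sign=+1
B: triangle coeff Δ(1,5,4) = 1/495; Σ_t [0,0]: t=0:+1/1152 = 1/1152; (3j)²=1/33 [(1 5 4; 1 -1 0)], sign=+1
I_A²/I_B² = (1/495)/(1/33) = 1/15

1/15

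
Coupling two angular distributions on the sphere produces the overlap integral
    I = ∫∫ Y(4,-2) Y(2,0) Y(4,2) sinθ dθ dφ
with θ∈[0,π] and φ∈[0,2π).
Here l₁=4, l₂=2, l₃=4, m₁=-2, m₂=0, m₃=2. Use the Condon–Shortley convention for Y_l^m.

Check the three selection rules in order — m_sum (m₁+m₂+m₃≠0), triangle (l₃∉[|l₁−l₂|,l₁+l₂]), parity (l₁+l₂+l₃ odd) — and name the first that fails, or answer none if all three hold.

Σmᵢ = 0  ✓
l₃∈[|l₁−l₂|,l₁+l₂]=[2,6], have l₃=4  ✓
Σlᵢ = 10 ⇒ even  ✓

none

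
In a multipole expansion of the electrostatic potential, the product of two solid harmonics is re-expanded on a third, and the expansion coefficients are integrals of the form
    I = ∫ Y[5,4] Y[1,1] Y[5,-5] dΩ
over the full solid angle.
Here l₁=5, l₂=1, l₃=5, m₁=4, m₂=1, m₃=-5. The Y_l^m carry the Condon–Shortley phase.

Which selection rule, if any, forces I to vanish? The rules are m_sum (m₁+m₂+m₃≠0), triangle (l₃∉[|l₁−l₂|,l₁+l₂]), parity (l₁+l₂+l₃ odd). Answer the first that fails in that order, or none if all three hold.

azimuthal sum: 4 + 1 − 5 = 0  ✓
4 ≤ 5 ≤ 6 (triangle on l)  ✓
L = 5 + 1 + 5 = 11 (odd)  ✗

parity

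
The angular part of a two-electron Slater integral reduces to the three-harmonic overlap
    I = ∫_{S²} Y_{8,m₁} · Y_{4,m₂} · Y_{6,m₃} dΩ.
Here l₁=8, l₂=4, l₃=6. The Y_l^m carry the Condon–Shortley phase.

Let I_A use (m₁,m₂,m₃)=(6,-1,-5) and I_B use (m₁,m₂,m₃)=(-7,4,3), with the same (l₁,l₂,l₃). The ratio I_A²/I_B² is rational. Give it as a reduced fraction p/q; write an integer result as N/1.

Shared (l₁,l₂,l₃)=(8,4,6): N and (l;000)² cancel in I_A²/I_B².
A: Δ = 6!·10!·2!/19! = 1/23279256; Racah Σ t=1..2: t=1:−1/87091200 t=2:+1/174182400 = -1/174182400; ⇒ 3j(8 4 6; 6 -1 -5)² = 55/7752, sgn +1
B: Δ = 6!·10!·2!/19! = 1/23279256; Racah Σ t=6..6: t=6:+1/522547200 = 1/522547200; ⇒ 3j(8 4 6; -7 4 3)² = 35/1938, sgn -1
I_A²/I_B² = (55/7752)/(35/1938) = 11/28

11/28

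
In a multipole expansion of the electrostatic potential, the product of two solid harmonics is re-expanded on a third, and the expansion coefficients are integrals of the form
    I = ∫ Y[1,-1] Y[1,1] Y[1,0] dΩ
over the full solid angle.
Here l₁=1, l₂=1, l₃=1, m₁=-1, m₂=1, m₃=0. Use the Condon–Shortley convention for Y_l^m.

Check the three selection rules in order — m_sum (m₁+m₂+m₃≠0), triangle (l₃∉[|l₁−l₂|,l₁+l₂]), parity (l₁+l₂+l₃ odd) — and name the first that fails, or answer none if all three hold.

m₁+m₂+m₃ = -1 + 1 + 0 = 0  ✓
triangle: |1−1|=0 ≤ l₃=1 ≤ 1+1=2  ✓
parity: l₁+l₂+l₃ = 3 is odd  ✗

parity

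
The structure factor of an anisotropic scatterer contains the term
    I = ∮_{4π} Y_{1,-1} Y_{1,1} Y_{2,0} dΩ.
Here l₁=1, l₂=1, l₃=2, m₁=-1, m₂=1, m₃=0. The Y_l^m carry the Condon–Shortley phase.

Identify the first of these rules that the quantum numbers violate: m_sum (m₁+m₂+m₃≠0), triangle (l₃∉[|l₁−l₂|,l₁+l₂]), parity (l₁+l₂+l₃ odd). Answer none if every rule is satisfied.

m₁+m₂+m₃ = -1 + 1 + 0 = 0  ✓
triangle: |1−1|=0 ≤ l₃=2 ≤ 1+1=2  ✓
parity: l₁+l₂+l₃ = 4 is even  ✓

none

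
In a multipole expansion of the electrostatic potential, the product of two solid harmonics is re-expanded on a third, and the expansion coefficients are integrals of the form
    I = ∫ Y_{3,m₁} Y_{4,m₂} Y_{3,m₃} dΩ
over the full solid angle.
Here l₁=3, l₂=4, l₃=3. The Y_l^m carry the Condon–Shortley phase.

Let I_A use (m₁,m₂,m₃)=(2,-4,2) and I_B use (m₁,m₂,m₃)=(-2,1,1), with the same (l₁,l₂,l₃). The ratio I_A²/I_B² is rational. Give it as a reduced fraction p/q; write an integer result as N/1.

35/16

Shared (l₁,l₂,l₃)=(3,4,3): N and (l;000)² cancel in I_A²/I_B².
A: Δ = 4!·2!·4!/11! = 1/34650; Racah Σ t=0..0: t=0:+1/576 = 1/576; ⇒ 3j(3 4 3; 2 -4 2)² = 5/99, sgn -1
B: Δ = 4!·2!·4!/11! = 1/34650; Racah Σ t=3..4: t=3:−1/48 t=4:+1/144 = -1/72; ⇒ 3j(3 4 3; -2 1 1)² = 16/693, sgn -1
I_A²/I_B² = (5/99)/(16/693) = 35/16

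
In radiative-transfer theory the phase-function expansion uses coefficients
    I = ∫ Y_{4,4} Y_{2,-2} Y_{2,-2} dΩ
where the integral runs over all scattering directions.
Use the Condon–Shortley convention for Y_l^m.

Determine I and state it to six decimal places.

m-sum 0 ✓  L=8 even ✓  2≤2≤6 ✓
Π(2lᵢ+1) = 9×5×5 = 225
triangle coeff Δ(4,2,2) = 1/630
Σ_t [2,2]: t=2:+1/16 = 1/16
(3j)²=2/35 [(4 2 2; 0 0 0)], sign=+1
Σ_t [0,0]: t=0:+1/576 = 1/576
(3j)²=1/9 [(4 2 2; 4 -2 -2)], sign=+1
⇒ 4πI² = 10/7
I = (+1)√(10/7/(4π)) = 0.33716777

0.337168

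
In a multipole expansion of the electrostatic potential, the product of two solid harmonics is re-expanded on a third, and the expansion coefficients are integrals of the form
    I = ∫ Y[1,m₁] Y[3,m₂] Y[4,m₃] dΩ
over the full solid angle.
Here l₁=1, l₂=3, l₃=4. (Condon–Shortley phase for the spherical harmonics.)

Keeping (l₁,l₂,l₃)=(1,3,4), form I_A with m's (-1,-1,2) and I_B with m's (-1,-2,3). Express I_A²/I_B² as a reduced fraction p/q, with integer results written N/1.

Same 1,3,4: normalisation and zero-m 3j drop out of the ratio.
A: Δ: 0! 2! 6! / 9! → 1/252; sum: t=0:+1/96 = 1/96; 3j²(1 3 4; -1 -1 2) = Δ·Π!·Σ² = 5/84  (sign +1)
B: Δ: 0! 2! 6! / 9! → 1/252; sum: t=0:+1/240 = 1/240; 3j²(1 3 4; -1 -2 3) = Δ·Π!·Σ² = 1/12  (sign -1)
I_A²/I_B² = (5/84)/(1/12) = 5/7

5/7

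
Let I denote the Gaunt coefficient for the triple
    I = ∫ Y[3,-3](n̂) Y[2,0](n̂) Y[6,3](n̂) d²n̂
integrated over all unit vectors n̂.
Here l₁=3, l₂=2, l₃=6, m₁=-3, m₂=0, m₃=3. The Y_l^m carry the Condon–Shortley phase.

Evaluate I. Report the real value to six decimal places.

triangle: need 1≤l₃≤5, have 6; I=0

0.000000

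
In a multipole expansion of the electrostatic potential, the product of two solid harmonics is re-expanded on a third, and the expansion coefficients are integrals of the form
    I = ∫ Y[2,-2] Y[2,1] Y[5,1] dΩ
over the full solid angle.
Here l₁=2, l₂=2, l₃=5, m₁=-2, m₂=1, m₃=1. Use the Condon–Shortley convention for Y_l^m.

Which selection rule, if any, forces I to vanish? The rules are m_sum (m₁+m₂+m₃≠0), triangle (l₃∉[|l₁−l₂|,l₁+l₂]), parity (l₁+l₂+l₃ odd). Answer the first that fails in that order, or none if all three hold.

m₁+m₂+m₃ = -2 + 1 + 1 = 0  ✓
triangle: |2−2|=0 ≤ l₃=5 ≤ 2+2=4  ✗
parity: l₁+l₂+l₃ = 9 is odd

triangle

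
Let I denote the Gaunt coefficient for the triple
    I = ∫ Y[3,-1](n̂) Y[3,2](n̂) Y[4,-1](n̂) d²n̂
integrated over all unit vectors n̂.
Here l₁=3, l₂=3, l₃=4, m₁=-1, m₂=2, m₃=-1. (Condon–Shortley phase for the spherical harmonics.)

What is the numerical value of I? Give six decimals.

m-sum 0 ✓  L=10 even ✓  0≤4≤6 ✓
Π(2lᵢ+1) = 7×7×9 = 441
triangle coeff Δ(3,3,4) = 1/34650
Σ_t [0,2]: t=0:+1/72 t=1:−1/16 t=2:+1/72 = -5/144
(3j)²=2/77 [(3 3 4; 0 0 0)], sign=-1
Σ_t [1,2]: t=1:−1/144 t=2:+1/48 = 1/72
(3j)²=16/693 [(3 3 4; -1 2 -1)], sign=-1
⇒ 4πI² = 32/121
I = (+1)√(32/121/(4π)) = 0.14506992

0.145070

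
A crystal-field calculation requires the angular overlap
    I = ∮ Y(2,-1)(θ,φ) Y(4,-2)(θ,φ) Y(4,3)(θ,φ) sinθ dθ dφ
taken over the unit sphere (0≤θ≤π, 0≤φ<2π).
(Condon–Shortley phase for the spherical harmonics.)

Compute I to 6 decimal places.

-0.187702

Rules hold: Σm=0, L=10 even, 2≤4≤6.
N = 5·9·9 = 405
Δ = 2!·2!·6!/11! = 1/13860
Racah Σ t=0..2: t=0:+1/192 t=1:−1/36 t=2:+1/192 = -5/288
⇒ 3j(2 4 4; 0 0 0)² = 20/693, sgn -1
Racah Σ t=1..2: t=1:−1/240 t=2:+1/1440 = -1/288
⇒ 3j(2 4 4; -1 -2 3)² = 5/132, sgn +1
4πI² = N·(3j₀)²·(3jₘ)² = 375/847
I = -1·√(0.442739/4π) = -0.18770204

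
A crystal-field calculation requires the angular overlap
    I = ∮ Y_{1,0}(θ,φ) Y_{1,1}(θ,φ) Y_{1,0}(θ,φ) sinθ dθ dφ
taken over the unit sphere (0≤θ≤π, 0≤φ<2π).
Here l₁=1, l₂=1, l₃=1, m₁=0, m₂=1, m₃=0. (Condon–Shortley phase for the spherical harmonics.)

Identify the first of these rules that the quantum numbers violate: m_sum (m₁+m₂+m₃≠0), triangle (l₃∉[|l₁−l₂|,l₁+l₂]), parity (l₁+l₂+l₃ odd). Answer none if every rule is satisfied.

m_sum

m₁+m₂+m₃ = 0 + 1 + 0 = 1  ✗
triangle: |1−1|=0 ≤ l₃=1 ≤ 1+1=2
parity: l₁+l₂+l₃ = 3 is odd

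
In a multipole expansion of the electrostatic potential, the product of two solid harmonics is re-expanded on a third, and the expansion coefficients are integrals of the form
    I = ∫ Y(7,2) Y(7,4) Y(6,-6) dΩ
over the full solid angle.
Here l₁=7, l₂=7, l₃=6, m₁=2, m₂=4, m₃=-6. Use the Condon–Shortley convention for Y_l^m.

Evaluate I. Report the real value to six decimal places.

Checks pass: Σm=0; 20 even; l₃=6∈[0,14].
(2·7+1)(2·7+1)(2·6+1) = 2925
Δ: 8! 6! 6! / 21! → 1/2444321880
sum: t=1:−1/2612736000 t=2:+1/20736000 t=3:−1/1658880 t=4:+1/746496 t=5:−1/1658880 t=6:+1/20736000 t=7:−1/2612736000 = 1/4354560
3j²(7 7 6; 0 0 0) = Δ·Π!·Σ² = 1000/138567  (sign +1)
sum: t=5:−1/373248000 = -1/373248000
3j²(7 7 6; 2 4 -6) = Δ·Π!·Σ² = 308/20995  (sign -1)
combine: 4πI² = 2925·1000/138567·308/20995 = 420000/1356277
take √, sign -1: I = -0.15698043

-0.156980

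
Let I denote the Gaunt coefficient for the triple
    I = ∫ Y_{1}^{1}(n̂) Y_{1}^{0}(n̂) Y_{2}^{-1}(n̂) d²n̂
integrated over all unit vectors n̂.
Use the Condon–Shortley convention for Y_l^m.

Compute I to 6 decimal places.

-0.218510

Rules hold: Σm=0, L=4 even, 0≤2≤2.
N = 3·3·5 = 45
Δ = 0!·2!·2!/5! = 1/30
Racah Σ t=0..0: t=0:+1/1 = 1/1
⇒ 3j(1 1 2; 0 0 0)² = 2/15, sgn +1
Racah Σ t=0..0: t=0:+1/2 = 1/2
⇒ 3j(1 1 2; 1 0 -1)² = 1/10, sgn -1
4πI² = N·(3j₀)²·(3jₘ)² = 3/5
I = -1·√(0.6/4π) = -0.21850969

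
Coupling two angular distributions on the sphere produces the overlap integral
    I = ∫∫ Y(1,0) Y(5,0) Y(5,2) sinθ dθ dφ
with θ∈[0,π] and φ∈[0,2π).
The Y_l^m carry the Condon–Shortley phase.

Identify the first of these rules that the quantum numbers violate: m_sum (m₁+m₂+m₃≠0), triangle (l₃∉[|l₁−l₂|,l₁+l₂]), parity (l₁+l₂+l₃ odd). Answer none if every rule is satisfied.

m_sum

m₁+m₂+m₃ = 0 + 0 + 2 = 2  ✗
triangle: |1−5|=4 ≤ l₃=5 ≤ 1+5=6
parity: l₁+l₂+l₃ = 11 is odd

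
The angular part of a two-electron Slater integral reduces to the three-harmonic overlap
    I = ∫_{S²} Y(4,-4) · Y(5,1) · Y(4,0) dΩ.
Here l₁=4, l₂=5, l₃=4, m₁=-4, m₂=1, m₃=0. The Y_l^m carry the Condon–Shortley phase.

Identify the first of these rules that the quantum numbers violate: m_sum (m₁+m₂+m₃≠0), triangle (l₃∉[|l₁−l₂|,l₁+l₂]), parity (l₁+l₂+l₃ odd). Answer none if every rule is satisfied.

Σmᵢ = -3  ✗
l₃∈[|l₁−l₂|,l₁+l₂]=[1,9], have l₃=4
Σlᵢ = 13 ⇒ odd

m_sum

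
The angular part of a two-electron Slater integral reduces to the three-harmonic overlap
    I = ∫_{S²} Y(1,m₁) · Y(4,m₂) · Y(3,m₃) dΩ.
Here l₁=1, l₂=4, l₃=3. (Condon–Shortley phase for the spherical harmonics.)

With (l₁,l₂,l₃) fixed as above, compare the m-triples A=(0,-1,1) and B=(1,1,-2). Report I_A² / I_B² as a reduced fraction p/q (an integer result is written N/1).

Same 1,4,3: normalisation and zero-m 3j drop out of the ratio.
A: Δ: 2! 0! 6! / 9! → 1/252; sum: t=1:−1/48 = -1/48; 3j²(1 4 3; 0 -1 1) = Δ·Π!·Σ² = 5/84  (sign -1)
B: Δ: 2! 0! 6! / 9! → 1/252; sum: t=0:+1/240 = 1/240; 3j²(1 4 3; 1 1 -2) = Δ·Π!·Σ² = 1/84  (sign -1)
I_A²/I_B² = (5/84)/(1/84) = 5/1

5/1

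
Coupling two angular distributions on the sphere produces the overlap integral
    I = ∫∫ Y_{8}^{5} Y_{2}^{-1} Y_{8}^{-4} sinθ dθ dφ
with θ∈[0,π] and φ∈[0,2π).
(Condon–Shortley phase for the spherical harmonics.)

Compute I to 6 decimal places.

-0.175924

Rules hold: Σm=0, L=18 even, 6≤8≤10.
N = 17·5·17 = 1445
Δ = 2!·14!·2!/19! = 1/348840
Racah Σ t=0..2: t=0:+1/116121600 t=1:−1/25401600 t=2:+1/116121600 = -1/45158400
⇒ 3j(8 2 8; 0 0 0)² = 24/1615, sgn -1
Racah Σ t=0..1: t=0:+1/479001600 t=1:−1/1916006400 = 1/638668800
⇒ 3j(8 2 8; 5 -1 -4)² = 117/6460, sgn +1
4πI² = N·(3j₀)²·(3jₘ)² = 702/1805
I = -1·√(0.38892/4π) = -0.17592397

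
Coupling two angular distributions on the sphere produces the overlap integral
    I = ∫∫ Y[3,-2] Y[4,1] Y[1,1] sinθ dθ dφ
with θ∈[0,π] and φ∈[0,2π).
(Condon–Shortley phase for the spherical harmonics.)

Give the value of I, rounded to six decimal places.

Checks pass: Σm=0; 8 even; l₃=1∈[1,7].
(2·3+1)(2·4+1)(2·1+1) = 189
Δ: 6! 0! 2! / 9! → 1/252
sum: t=3:−1/36 = -1/36
3j²(3 4 1; 0 0 0) = Δ·Π!·Σ² = 4/63  (sign +1)
sum: t=5:−1/240 = -1/240
3j²(3 4 1; -2 1 1) = Δ·Π!·Σ² = 1/84  (sign -1)
combine: 4πI² = 189·4/63·1/84 = 1/7
take √, sign -1: I = -0.10662181

-0.106622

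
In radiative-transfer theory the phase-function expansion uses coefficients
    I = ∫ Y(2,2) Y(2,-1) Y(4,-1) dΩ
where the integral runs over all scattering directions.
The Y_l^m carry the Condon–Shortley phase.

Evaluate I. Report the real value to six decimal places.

-0.090112

Checks pass: Σm=0; 8 even; l₃=4∈[0,4].
(2·2+1)(2·2+1)(2·4+1) = 225
Δ: 0! 4! 4! / 9! → 1/630
sum: t=0:+1/16 = 1/16
3j²(2 2 4; 0 0 0) = Δ·Π!·Σ² = 2/35  (sign +1)
sum: t=0:+1/144 = 1/144
3j²(2 2 4; 2 -1 -1) = Δ·Π!·Σ² = 1/126  (sign -1)
combine: 4πI² = 225·2/35·1/126 = 5/49
take √, sign -1: I = -0.09011188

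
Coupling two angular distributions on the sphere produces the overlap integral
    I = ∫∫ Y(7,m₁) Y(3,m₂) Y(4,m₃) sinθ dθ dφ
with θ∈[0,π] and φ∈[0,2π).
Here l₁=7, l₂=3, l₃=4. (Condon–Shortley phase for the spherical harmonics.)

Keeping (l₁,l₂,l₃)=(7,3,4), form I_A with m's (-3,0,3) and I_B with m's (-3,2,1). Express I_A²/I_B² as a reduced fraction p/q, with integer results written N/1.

Shared (l₁,l₂,l₃)=(7,3,4): N and (l;000)² cancel in I_A²/I_B².
A: Δ = 6!·8!·0!/15! = 1/45045; Racah Σ t=3..3: t=3:−1/181440 = -1/181440; ⇒ 3j(7 3 4; -3 0 3)² = 32/3003, sgn +1
B: Δ = 6!·8!·0!/15! = 1/45045; Racah Σ t=5..5: t=5:−1/86400 = -1/86400; ⇒ 3j(7 3 4; -3 2 1)² = 16/715, sgn +1
I_A²/I_B² = (32/3003)/(16/715) = 10/21

10/21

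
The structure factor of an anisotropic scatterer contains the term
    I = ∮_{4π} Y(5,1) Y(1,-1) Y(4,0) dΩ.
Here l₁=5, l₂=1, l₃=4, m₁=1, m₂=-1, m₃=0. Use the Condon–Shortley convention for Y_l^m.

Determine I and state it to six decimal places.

Rules hold: Σm=0, L=10 even, 4≤4≤6.
N = 11·3·9 = 297
Δ = 2!·8!·0!/11! = 1/495
Racah Σ t=1..1: t=1:−1/576 = -1/576
⇒ 3j(5 1 4; 0 0 0)² = 5/99, sgn -1
Racah Σ t=0..0: t=0:+1/1152 = 1/1152
⇒ 3j(5 1 4; 1 -1 0)² = 1/33, sgn +1
4πI² = N·(3j₀)²·(3jₘ)² = 5/11
I = -1·√(0.454545/4π) = -0.19018827

-0.190188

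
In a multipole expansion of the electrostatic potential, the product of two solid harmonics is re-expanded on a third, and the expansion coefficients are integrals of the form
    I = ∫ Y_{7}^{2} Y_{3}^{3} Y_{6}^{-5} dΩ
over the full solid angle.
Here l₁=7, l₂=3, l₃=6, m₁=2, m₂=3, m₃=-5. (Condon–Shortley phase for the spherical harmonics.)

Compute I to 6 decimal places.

-0.055070

Checks pass: Σm=0; 16 even; l₃=6∈[4,10].
(2·7+1)(2·3+1)(2·6+1) = 1365
Δ: 4! 10! 2! / 17! → 1/2042040
sum: t=1:−1/207360 t=2:+1/57600 t=3:−1/207360 = 1/129600
3j²(7 3 6; 0 0 0) = Δ·Π!·Σ² = 168/12155  (sign +1)
sum: t=4:+1/17418240 = 1/17418240
3j²(7 3 6; 2 3 -5) = Δ·Π!·Σ² = 25/12376  (sign -1)
combine: 4πI² = 1365·168/12155·25/12376 = 1575/41327
take √, sign -1: I = -0.05507042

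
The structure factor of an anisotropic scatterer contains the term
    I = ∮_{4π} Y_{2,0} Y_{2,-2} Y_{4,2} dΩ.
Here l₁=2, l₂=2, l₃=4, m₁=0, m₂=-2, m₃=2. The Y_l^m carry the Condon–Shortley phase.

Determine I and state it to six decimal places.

Rules hold: Σm=0, L=8 even, 0≤4≤4.
N = 5·5·9 = 225
Δ = 0!·4!·4!/9! = 1/630
Racah Σ t=0..0: t=0:+1/16 = 1/16
⇒ 3j(2 2 4; 0 0 0)² = 2/35, sgn +1
Racah Σ t=0..0: t=0:+1/96 = 1/96
⇒ 3j(2 2 4; 0 -2 2)² = 1/42, sgn +1
4πI² = N·(3j₀)²·(3jₘ)² = 15/49
I = +1·√(0.306122/4π) = 0.15607835

0.156078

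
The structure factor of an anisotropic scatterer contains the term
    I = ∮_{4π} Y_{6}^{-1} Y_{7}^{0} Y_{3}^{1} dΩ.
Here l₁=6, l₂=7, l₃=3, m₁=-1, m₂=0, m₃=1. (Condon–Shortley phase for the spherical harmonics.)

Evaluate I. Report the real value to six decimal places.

0.006417

Rules hold: Σm=0, L=16 even, 1≤3≤13.
N = 13·15·7 = 1365
Δ = 10!·2!·4!/17! = 1/2042040
Racah Σ t=4..6: t=4:+1/207360 t=5:−1/57600 t=6:+1/207360 = -1/129600
⇒ 3j(6 7 3; 0 0 0)² = 168/12155, sgn +1
Racah Σ t=5..7: t=5:−1/115200 t=6:+1/103680 t=7:−1/1451520 = 1/3628800
⇒ 3j(6 7 3; -1 0 1)² = 1/36465, sgn +1
4πI² = N·(3j₀)²·(3jₘ)² = 1176/2272985
I = +1·√(0.000517381/4π) = 0.00641653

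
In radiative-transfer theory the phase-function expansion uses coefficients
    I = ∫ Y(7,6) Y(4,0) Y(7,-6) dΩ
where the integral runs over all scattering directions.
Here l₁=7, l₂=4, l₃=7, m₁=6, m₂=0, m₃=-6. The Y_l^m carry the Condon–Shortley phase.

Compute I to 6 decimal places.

-0.070742

Rules hold: Σm=0, L=18 even, 3≤7≤11.
N = 15·9·15 = 2025
Δ = 4!·10!·4!/19! = 1/58198140
Racah Σ t=0..4: t=0:+1/17418240 t=1:−1/622080 t=2:+1/230400 t=3:−1/622080 t=4:+1/17418240 = 1/806400
⇒ 3j(7 4 7; 0 0 0)² = 2268/230945, sgn -1
Racah Σ t=0..1: t=0:+1/209018880 t=1:−1/130636800 = -1/348364800
⇒ 3j(7 4 7; 6 0 -6)² = 143/45220, sgn +1
4πI² = N·(3j₀)²·(3jₘ)² = 6561/104329
I = -1·√(0.0628876/4π) = -0.07074204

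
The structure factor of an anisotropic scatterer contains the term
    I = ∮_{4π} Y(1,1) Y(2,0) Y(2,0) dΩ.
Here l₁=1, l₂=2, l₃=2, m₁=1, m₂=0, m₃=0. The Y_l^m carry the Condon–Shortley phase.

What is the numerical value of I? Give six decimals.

0.000000

Σmᵢ = 1 ≠ 0, so the φ-integral vanishes; I = 0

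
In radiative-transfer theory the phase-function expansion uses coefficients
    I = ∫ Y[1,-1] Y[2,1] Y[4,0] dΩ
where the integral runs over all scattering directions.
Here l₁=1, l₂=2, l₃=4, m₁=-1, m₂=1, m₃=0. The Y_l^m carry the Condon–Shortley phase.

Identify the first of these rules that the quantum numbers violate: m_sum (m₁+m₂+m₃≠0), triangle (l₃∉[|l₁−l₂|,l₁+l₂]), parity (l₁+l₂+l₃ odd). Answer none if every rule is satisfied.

m₁+m₂+m₃ = -1 + 1 + 0 = 0  ✓
triangle: |1−2|=1 ≤ l₃=4 ≤ 1+2=3  ✗
parity: l₁+l₂+l₃ = 7 is odd

triangle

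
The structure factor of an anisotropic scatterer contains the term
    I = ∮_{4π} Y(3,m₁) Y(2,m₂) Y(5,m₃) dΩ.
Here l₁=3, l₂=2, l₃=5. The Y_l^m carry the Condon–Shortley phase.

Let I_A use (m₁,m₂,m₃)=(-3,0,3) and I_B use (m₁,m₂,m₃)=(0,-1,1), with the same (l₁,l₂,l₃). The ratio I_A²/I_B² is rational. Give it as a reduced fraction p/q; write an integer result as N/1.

l's match ⇒ only the (l;m) 3-j factors differ between A and B.
A: triangle coeff Δ(3,2,5) = 1/2310; Σ_t [0,0]: t=0:+1/2880 = 1/2880; (3j)²=2/165 [(3 2 5; -3 0 3)], sign=+1
B: triangle coeff Δ(3,2,5) = 1/2310; Σ_t [0,0]: t=0:+1/216 = 1/216; (3j)²=8/231 [(3 2 5; 0 -1 1)], sign=+1
I_A²/I_B² = (2/165)/(8/231) = 7/20

7/20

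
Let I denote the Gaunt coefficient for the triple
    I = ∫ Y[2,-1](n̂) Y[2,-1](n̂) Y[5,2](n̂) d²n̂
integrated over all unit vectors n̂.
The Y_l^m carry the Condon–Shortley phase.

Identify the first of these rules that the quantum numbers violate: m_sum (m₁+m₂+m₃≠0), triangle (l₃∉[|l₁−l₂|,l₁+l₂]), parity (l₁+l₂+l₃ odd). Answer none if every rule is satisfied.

azimuthal sum: -1 − 1 + 2 = 0  ✓
0 ≤ 5 ≤ 4 (triangle on l)  ✗
L = 2 + 2 + 5 = 9 (odd)

triangle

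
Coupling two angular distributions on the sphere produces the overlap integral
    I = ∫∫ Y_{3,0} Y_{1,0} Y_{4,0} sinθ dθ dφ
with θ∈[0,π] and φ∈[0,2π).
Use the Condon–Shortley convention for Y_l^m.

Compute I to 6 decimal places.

0.246233

Rules hold: Σm=0, L=8 even, 2≤4≤4.
N = 7·3·9 = 189
Δ = 0!·6!·2!/9! = 1/252
Racah Σ t=0..0: t=0:+1/36 = 1/36
⇒ 3j(3 1 4; 0 0 0)² = 4/63, sgn +1
(m-triple is (0,0,0) — same symbol as above.)
4πI² = N·(3j₀)²·(3jₘ)² = 16/21
I = +1·√(0.761905/4π) = 0.24623252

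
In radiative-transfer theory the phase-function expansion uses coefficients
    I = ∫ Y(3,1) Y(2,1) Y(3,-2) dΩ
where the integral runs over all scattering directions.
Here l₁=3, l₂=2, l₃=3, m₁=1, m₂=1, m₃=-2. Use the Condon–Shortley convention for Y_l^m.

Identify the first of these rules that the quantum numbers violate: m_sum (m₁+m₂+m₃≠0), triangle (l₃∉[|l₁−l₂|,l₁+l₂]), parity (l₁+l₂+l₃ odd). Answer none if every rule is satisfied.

none

m₁+m₂+m₃ = 1 + 1 − 2 = 0  ✓
triangle: |3−2|=1 ≤ l₃=3 ≤ 3+2=5  ✓
parity: l₁+l₂+l₃ = 8 is even  ✓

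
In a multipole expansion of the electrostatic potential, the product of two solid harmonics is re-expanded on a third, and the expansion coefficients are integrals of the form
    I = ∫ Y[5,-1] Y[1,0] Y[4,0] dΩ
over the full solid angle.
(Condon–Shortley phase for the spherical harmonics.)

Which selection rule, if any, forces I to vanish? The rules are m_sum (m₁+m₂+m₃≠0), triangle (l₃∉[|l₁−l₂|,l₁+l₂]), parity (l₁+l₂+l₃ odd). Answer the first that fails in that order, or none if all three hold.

m_sum

m₁+m₂+m₃ = -1 + 0 + 0 = -1  ✗
triangle: |5−1|=4 ≤ l₃=4 ≤ 5+1=6
parity: l₁+l₂+l₃ = 10 is even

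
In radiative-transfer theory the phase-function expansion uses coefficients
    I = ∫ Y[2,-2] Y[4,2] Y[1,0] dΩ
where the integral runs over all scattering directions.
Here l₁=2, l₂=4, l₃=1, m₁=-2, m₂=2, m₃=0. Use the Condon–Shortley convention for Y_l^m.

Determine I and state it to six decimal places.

0.000000

triangle: need 2≤l₃≤6, have 1; I=0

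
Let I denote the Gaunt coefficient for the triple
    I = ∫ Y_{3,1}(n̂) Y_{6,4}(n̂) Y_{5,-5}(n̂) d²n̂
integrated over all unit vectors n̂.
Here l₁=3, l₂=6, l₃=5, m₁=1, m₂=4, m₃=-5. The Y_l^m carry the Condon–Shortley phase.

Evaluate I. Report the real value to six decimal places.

m-sum 0 ✓  L=14 even ✓  3≤5≤9 ✓
Π(2lᵢ+1) = 7×13×11 = 1001
triangle coeff Δ(3,6,5) = 1/675675
Σ_t [1,3]: t=1:−1/8640 t=2:+1/2304 t=3:−1/8640 = 7/34560
(3j)²=7/429 [(3 6 5; 0 0 0)], sign=-1
Σ_t [2,2]: t=2:+1/322560 = 1/322560
(3j)²=18/1001 [(3 6 5; 1 4 -5)], sign=+1
⇒ 4πI² = 42/143
I = (-1)√(42/143/(4π)) = -0.15288036

-0.152880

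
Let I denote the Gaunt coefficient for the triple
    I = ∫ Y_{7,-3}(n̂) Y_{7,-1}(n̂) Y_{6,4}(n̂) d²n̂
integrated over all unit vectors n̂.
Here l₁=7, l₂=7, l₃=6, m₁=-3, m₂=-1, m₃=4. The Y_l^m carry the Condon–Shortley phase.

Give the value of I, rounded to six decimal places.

m-sum 0 ✓  L=20 even ✓  0≤6≤14 ✓
Π(2lᵢ+1) = 15×15×13 = 2925
triangle coeff Δ(7,7,6) = 1/2444321880
Σ_t [1,7]: t=1:−1/2612736000 t=2:+1/20736000 t=3:−1/1658880 t=4:+1/746496 t=5:−1/1658880 t=6:+1/20736000 t=7:−1/2612736000 = 1/4354560
(3j)²=1000/138567 [(7 7 6; 0 0 0)], sign=+1
Σ_t [4,6]: t=4:+1/19906560 t=5:−1/10368000 t=6:+1/49766400 = -13/497664000
(3j)²=91/17765 [(7 7 6; -3 -1 4)], sign=-1
⇒ 4πI² = 1365000/12623809
I = (-1)√(1365000/12623809/(4π)) = -0.09276116

-0.092761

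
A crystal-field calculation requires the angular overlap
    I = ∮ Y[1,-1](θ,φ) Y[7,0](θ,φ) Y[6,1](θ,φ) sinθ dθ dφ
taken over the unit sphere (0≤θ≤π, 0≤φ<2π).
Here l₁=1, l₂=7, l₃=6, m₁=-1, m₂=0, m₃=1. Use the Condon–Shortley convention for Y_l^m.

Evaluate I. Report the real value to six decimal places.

0.160342

m-sum 0 ✓  L=14 even ✓  6≤6≤8 ✓
Π(2lᵢ+1) = 3×15×13 = 585
triangle coeff Δ(1,7,6) = 1/1365
Σ_t [1,1]: t=1:−1/518400 = -1/518400
(3j)²=7/195 [(1 7 6; 0 0 0)], sign=-1
Σ_t [2,2]: t=2:+1/1209600 = 1/1209600
(3j)²=1/65 [(1 7 6; -1 0 1)], sign=-1
⇒ 4πI² = 21/65
I = (+1)√(21/65/(4π)) = 0.16034227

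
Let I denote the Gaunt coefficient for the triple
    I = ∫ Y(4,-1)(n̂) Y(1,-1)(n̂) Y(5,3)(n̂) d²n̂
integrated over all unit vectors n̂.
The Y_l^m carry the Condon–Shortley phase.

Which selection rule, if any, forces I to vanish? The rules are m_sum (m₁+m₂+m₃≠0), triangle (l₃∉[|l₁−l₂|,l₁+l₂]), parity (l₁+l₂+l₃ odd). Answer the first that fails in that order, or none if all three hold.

azimuthal sum: -1 − 1 + 3 = 1  ✗
3 ≤ 5 ≤ 5 (triangle on l)
L = 4 + 1 + 5 = 10 (even)

m_sum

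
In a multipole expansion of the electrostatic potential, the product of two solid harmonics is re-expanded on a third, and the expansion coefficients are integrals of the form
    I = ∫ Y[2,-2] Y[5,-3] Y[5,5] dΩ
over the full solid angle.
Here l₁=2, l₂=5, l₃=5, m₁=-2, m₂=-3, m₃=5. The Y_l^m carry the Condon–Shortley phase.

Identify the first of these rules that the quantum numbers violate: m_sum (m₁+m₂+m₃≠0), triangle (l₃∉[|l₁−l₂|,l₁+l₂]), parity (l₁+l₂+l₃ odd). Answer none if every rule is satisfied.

m₁+m₂+m₃ = -2 − 3 + 5 = 0  ✓
triangle: |2−5|=3 ≤ l₃=5 ≤ 2+5=7  ✓
parity: l₁+l₂+l₃ = 12 is even  ✓

none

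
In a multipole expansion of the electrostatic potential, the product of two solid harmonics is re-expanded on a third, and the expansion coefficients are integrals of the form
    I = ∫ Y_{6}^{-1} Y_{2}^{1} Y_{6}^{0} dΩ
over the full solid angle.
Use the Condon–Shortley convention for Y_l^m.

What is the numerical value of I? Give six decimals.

-0.030344

Rules hold: Σm=0, L=14 even, 4≤6≤8.
N = 13·5·13 = 845
Δ = 2!·10!·2!/15! = 1/90090
Racah Σ t=0..2: t=0:+1/69120 t=1:−1/14400 t=2:+1/69120 = -7/172800
⇒ 3j(6 2 6; 0 0 0)² = 14/715, sgn -1
Racah Σ t=1..2: t=1:−1/34560 t=2:+1/28800 = 1/172800
⇒ 3j(6 2 6; -1 1 0)² = 1/1430, sgn +1
4πI² = N·(3j₀)²·(3jₘ)² = 7/605
I = -1·√(0.0115702/4π) = -0.03034355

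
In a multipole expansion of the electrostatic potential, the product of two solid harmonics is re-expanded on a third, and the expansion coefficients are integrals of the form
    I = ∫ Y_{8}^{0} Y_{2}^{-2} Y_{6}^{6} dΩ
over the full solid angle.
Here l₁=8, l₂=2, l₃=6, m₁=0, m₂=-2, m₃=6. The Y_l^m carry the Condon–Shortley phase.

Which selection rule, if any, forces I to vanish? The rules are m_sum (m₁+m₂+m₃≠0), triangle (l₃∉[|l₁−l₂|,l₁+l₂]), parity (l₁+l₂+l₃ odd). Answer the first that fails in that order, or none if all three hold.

Σmᵢ = 4  ✗
l₃∈[|l₁−l₂|,l₁+l₂]=[6,10], have l₃=6
Σlᵢ = 16 ⇒ even

m_sum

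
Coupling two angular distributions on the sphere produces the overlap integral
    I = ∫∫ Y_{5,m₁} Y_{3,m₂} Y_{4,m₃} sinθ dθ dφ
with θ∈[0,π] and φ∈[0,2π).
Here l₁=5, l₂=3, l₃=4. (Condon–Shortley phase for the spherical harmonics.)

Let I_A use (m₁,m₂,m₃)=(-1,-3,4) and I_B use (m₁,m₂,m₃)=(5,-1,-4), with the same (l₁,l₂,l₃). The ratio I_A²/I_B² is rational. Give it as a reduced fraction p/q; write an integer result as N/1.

Same 5,3,4: normalisation and zero-m 3j drop out of the ratio.
A: Δ: 4! 6! 2! / 13! → 1/180180; sum: t=0:+1/34560 = 1/34560; 3j²(5 3 4; -1 -3 4) = Δ·Π!·Σ² = 1/429  (sign +1)
B: Δ: 4! 6! 2! / 13! → 1/180180; sum: t=0:+1/34560 = 1/34560; 3j²(5 3 4; 5 -1 -4) = Δ·Π!·Σ² = 14/429  (sign +1)
I_A²/I_B² = (1/429)/(14/429) = 1/14

1/14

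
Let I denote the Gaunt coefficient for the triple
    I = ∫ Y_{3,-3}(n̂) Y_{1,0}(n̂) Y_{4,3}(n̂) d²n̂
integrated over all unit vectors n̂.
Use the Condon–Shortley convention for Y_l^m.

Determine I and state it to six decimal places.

Rules hold: Σm=0, L=8 even, 2≤4≤4.
N = 7·3·9 = 189
Δ = 0!·6!·2!/9! = 1/252
Racah Σ t=0..0: t=0:+1/36 = 1/36
⇒ 3j(3 1 4; 0 0 0)² = 4/63, sgn +1
Racah Σ t=0..0: t=0:+1/720 = 1/720
⇒ 3j(3 1 4; -3 0 3)² = 1/36, sgn -1
4πI² = N·(3j₀)²·(3jₘ)² = 1/3
I = -1·√(0.333333/4π) = -0.16286750

-0.162868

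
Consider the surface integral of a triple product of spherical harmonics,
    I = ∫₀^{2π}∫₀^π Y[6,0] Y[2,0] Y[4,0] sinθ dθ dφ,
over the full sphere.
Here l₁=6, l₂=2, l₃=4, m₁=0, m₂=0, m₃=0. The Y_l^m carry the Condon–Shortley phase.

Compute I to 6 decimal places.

Checks pass: Σm=0; 12 even; l₃=4∈[4,8].
(2·6+1)(2·2+1)(2·4+1) = 585
Δ: 4! 8! 0! / 13! → 1/6435
sum: t=2:+1/2304 = 1/2304
3j²(6 2 4; 0 0 0) = Δ·Π!·Σ² = 5/143  (sign +1)
(m-triple is (0,0,0) — same symbol as above.)
combine: 4πI² = 585·5/143·5/143 = 1125/1573
take √, sign +1: I = 0.23856513

0.238565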